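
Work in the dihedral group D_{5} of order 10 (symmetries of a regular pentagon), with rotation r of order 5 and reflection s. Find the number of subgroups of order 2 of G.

5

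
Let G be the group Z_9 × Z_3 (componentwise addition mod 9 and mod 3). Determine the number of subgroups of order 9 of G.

4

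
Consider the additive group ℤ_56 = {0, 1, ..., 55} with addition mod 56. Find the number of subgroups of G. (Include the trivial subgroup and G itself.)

8

Subgroups of the cyclic group ℤ_56 correspond bijectively to divisors of 56.
Divisors of 56: 1, 2, 4, 7, 8, 14, 28, 56.
So ℤ_56 has 8 subgroups.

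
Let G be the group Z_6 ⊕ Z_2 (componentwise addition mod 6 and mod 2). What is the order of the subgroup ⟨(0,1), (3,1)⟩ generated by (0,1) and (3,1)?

|⟨(0,1)⟩| = 2 and |⟨(3,1)⟩| = 2, so |H| is a multiple of lcm(2, 2) = 2 and divides |G| = 12.
Closing under the operation: H = {(0,0), (0,1), (3,0), (3,1)}, so |H| = 4.

4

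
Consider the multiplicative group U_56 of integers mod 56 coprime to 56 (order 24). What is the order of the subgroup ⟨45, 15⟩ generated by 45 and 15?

12

|⟨45⟩| = 6 and |⟨15⟩| = 2, so |H| is a multiple of lcm(6, 2) = 6 and divides |G| = 24.
Closing under the operation: H = {1, 3, 5, 9, 13, 15, 19, 23, 25, 27, 39, 45}, so |H| = 12.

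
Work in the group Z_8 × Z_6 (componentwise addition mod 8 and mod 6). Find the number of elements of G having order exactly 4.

4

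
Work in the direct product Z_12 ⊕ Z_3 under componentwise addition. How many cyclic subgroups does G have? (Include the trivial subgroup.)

15

Each element a generates a cyclic subgroup ⟨a⟩; distinct elements may generate the same one (a cyclic group of order d has φ(d) generators).
Cyclic subgroups by order — order 1: 1; order 2: 1; order 3: 4; order 4: 1; order 6: 4; order 12: 4.
Total: 15.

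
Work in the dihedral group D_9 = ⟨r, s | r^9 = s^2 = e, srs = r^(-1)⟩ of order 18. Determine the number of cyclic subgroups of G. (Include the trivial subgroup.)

A cyclic subgroup of order d is generated by each of its φ(d) elements of order d, so the cyclic subgroups of order d number (#elements of order d)/φ(d).
Cyclic subgroups by order — order 1: 1; order 2: 9; order 3: 1; order 9: 1.
Total: 12.

12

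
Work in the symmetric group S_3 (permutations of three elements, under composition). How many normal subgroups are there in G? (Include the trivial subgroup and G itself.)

3

G has 6 subgroups. Checking conjugation-invariance by order — order 1: 1/1 normal; order 2: 0/3 normal; order 3: 1/1 normal; order 6: 1/1 normal.
Total normal subgroups: 3.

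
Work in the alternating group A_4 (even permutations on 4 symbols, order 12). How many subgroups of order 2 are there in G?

3

|G| = 12 and 2 | 12, so subgroups of order 2 are possible by Lagrange.
The subgroups of order 2 are: {e, (1 2)(3 4)}; {e, (1 3)(2 4)}; {e, (1 4)(2 3)}.
So G has 3 subgroups of order 2.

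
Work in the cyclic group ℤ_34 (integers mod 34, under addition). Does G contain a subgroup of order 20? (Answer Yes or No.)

20 does not divide |G| = 34, so by Lagrange no subgroup of order 20 exists.

No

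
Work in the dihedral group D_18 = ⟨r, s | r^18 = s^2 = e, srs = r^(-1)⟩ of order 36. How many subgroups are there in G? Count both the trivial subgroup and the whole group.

45

|G| = 36, so by Lagrange every subgroup order divides 36. Divisors: 1, 2, 3, 4, 6, 9, 12, 18, 36.
Subgroups by order — order 1: 1; order 2: 19; order 3: 1; order 4: 9; order 6: 7; order 9: 1; order 12: 3; order 18: 3; order 36: 1.
Total: 1 + 19 + 1 + 9 + 7 + 1 + 3 + 3 + 1 = 45.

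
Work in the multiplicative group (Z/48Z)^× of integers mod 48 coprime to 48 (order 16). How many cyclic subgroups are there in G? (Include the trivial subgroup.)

12

Each element a generates a cyclic subgroup ⟨a⟩; distinct elements may generate the same one (a cyclic group of order d has φ(d) generators).
Cyclic subgroups by order — order 1: 1; order 2: 7; order 4: 4.
Total: 12.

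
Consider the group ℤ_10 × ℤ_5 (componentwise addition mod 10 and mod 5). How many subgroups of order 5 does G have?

|G| = 50 and 5 | 50, so subgroups of order 5 are possible by Lagrange.
The subgroups of order 5 are: {(0,0), (0,1), (0,2), (0,3), (0,4)}; {(0,0), (2,0), (4,0), (6,0), (8,0)}; {(0,0), (2,1), (4,2), (6,3), (8,4)}; {(0,0), (2,2), (4,4), (6,1), (8,3)}; … (6 in all).
So G has 6 subgroups of order 5.

6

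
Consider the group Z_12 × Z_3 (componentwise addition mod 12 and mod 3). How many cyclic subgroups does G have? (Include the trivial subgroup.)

Each element a generates a cyclic subgroup ⟨a⟩; distinct elements may generate the same one (a cyclic group of order d has φ(d) generators).
Cyclic subgroups by order — order 1: 1; order 2: 1; order 3: 4; order 4: 1; order 6: 4; order 12: 4.
Total: 15.

15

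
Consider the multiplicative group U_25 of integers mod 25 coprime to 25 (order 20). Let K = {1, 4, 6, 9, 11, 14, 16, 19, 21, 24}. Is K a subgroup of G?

|K| = 10 divides |G| = 20, consistent with Lagrange.
K contains the identity, every element's inverse is in K, and K is closed under ·: it is a subgroup.
In fact K = ⟨4⟩.

Yes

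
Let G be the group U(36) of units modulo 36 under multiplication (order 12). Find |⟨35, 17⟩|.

4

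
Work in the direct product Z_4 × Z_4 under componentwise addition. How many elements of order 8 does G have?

An element (a,b) has order lcm(ord(a), ord(b)); count pairs with lcm equal to 8.
Enumerating gives 0 such elements.

0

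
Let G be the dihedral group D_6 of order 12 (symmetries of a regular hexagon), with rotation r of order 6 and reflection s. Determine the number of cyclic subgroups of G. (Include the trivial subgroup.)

A cyclic subgroup of order d is generated by each of its φ(d) elements of order d, so the cyclic subgroups of order d number (#elements of order d)/φ(d).
Cyclic subgroups by order — order 1: 1; order 2: 7; order 3: 1; order 6: 1.
Total: 10.

10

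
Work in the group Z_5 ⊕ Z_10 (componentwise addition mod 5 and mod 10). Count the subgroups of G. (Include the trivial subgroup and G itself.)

|G| = 50, so by Lagrange every subgroup order divides 50. Divisors: 1, 2, 5, 10, 25, 50.
Subgroups by order — order 1: 1; order 2: 1; order 5: 6; order 10: 6; order 25: 1; order 50: 1.
Total: 1 + 1 + 6 + 6 + 1 + 1 = 16.

16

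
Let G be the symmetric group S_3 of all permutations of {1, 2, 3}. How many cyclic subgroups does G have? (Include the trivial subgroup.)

Each element a generates a cyclic subgroup ⟨a⟩; distinct elements may generate the same one (a cyclic group of order d has φ(d) generators).
Cyclic subgroups by order — order 1: 1; order 2: 3; order 3: 1.
Total: 5.

5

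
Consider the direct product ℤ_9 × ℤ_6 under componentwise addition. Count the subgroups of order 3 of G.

|G| = 54 and 3 | 54, so subgroups of order 3 are possible by Lagrange.
The subgroups of order 3 are: {(0,0), (0,2), (0,4)}; {(0,0), (3,0), (6,0)}; {(0,0), (3,2), (6,4)}; {(0,0), (3,4), (6,2)}.
So G has 4 subgroups of order 3.

4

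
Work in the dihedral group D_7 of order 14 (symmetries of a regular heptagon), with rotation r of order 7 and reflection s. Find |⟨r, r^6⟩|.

|⟨r⟩| = 7 and |⟨r^6⟩| = 7, so |H| is a multiple of lcm(7, 7) = 7 and divides |G| = 14.
Closing under the operation: H = {e, r, r^2, r^3, r^4, r^5, r^6}, so |H| = 7.

7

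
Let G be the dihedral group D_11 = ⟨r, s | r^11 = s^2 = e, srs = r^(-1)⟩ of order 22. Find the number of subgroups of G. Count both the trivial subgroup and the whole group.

|G| = 22, so by Lagrange every subgroup order divides 22. Divisors: 1, 2, 11, 22.
Subgroups by order — order 1: 1; order 2: 11; order 11: 1; order 22: 1.
Total: 1 + 11 + 1 + 1 = 14.

14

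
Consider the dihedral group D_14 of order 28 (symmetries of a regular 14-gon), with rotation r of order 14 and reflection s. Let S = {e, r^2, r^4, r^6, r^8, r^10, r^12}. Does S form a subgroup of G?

|S| = 7 divides |G| = 28, consistent with Lagrange.
S contains the identity, every element's inverse is in S, and S is closed under ·: it is a subgroup.
In fact S = ⟨r^4⟩.

Yes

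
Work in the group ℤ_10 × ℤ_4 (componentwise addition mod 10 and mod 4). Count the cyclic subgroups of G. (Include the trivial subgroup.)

12

A cyclic subgroup of order d is generated by each of its φ(d) elements of order d, so the cyclic subgroups of order d number (#elements of order d)/φ(d).
Cyclic subgroups by order — order 1: 1; order 2: 3; order 4: 2; order 5: 1; order 10: 3; order 20: 2.
Total: 12.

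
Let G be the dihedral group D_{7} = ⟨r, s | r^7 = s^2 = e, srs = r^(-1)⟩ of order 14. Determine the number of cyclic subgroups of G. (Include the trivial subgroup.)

9

A cyclic subgroup of order d is generated by each of its φ(d) elements of order d, so the cyclic subgroups of order d number (#elements of order d)/φ(d).
Cyclic subgroups by order — order 1: 1; order 2: 7; order 7: 1.
Total: 9.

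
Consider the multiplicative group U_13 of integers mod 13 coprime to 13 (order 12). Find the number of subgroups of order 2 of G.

1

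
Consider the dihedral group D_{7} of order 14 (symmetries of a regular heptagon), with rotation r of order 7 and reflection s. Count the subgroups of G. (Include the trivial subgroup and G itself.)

10

|G| = 14, so by Lagrange every subgroup order divides 14. Divisors: 1, 2, 7, 14.
Subgroups by order — order 1: 1; order 2: 7; order 7: 1; order 14: 1.
Total: 1 + 7 + 1 + 1 = 10.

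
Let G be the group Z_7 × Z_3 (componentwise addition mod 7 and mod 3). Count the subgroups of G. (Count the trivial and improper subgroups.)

|G| = 21, so by Lagrange every subgroup order divides 21. Divisors: 1, 3, 7, 21.
Subgroups by order — order 1: 1; order 3: 1; order 7: 1; order 21: 1.
Total: 1 + 1 + 1 + 1 = 4.

4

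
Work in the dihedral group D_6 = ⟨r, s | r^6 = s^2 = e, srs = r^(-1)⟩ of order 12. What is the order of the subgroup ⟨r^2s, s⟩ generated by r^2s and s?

|⟨r^2s⟩| = 2 and |⟨s⟩| = 2, so |H| is a multiple of lcm(2, 2) = 2 and divides |G| = 12.
Closing under the operation: H = {e, r^2, r^4, s, r^2s, r^4s}, so |H| = 6.

6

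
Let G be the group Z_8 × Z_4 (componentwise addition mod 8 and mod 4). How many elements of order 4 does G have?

12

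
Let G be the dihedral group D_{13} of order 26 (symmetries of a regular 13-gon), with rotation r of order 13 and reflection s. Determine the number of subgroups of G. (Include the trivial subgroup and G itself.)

|G| = 26, so by Lagrange every subgroup order divides 26. Divisors: 1, 2, 13, 26.
Subgroups by order — order 1: 1; order 2: 13; order 13: 1; order 26: 1.
Total: 1 + 13 + 1 + 1 = 16.

16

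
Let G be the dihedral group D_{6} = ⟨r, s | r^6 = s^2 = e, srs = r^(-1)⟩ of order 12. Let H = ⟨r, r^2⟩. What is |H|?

6

|⟨r⟩| = 6 and |⟨r^2⟩| = 3, so |H| is a multiple of lcm(6, 3) = 6 and divides |G| = 12.
Closing under the operation: H = {e, r, r^2, r^3, r^4, r^5}, so |H| = 6.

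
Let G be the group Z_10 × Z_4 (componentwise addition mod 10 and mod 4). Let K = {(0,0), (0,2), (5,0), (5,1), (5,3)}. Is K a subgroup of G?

No

Closure fails: (0,2) + (5,0) = (5,2) ∉ K. So K is not a subgroup.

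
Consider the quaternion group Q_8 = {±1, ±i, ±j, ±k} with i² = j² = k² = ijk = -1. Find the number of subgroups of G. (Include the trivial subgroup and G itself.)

6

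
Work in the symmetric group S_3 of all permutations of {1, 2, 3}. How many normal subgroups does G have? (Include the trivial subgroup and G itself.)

3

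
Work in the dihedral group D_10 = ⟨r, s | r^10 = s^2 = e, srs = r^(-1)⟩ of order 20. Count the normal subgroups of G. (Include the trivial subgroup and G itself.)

G has 22 subgroups. Checking conjugation-invariance by order — order 1: 1/1 normal; order 2: 1/11 normal; order 4: 0/5 normal; order 5: 1/1 normal; order 10: 3/3 normal; order 20: 1/1 normal.
Total normal subgroups: 7.

7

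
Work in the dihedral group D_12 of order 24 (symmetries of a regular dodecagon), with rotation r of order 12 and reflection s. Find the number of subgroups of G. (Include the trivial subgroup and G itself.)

34

|G| = 24, so by Lagrange every subgroup order divides 24. Divisors: 1, 2, 3, 4, 6, 8, 12, 24.
Subgroups by order — order 1: 1; order 2: 13; order 3: 1; order 4: 7; order 6: 5; order 8: 3; order 12: 3; order 24: 1.
Total: 1 + 13 + 1 + 7 + 5 + 3 + 3 + 1 = 34.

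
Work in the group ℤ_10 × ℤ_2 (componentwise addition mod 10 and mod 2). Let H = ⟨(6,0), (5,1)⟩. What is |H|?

|⟨(6,0)⟩| = 5 and |⟨(5,1)⟩| = 2, so |H| is a multiple of lcm(5, 2) = 10 and divides |G| = 20.
Closing under the operation: H = {(0,0), (1,1), (2,0), (3,1), (4,0), (5,1), (6,0), (7,1), (8,0), (9,1)}, so |H| = 10.

10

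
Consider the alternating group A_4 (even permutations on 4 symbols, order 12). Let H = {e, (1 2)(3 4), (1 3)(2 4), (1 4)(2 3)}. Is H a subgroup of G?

|H| = 4 divides |G| = 12, consistent with Lagrange.
H contains the identity, every element's inverse is in H, and H is closed under ∘: it is a subgroup.

Yes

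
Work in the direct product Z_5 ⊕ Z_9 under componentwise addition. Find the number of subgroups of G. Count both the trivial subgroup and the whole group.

|G| = 45, so by Lagrange every subgroup order divides 45. Divisors: 1, 3, 5, 9, 15, 45.
Subgroups by order — order 1: 1; order 3: 1; order 5: 1; order 9: 1; order 15: 1; order 45: 1.
Total: 1 + 1 + 1 + 1 + 1 + 1 = 6.

6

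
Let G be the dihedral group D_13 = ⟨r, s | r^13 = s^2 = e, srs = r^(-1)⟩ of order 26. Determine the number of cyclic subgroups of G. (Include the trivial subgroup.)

Group the elements of G by the cyclic subgroup they generate; each cyclic subgroup of order d accounts for φ(d) elements.
Cyclic subgroups by order — order 1: 1; order 2: 13; order 13: 1.
Total: 15.

15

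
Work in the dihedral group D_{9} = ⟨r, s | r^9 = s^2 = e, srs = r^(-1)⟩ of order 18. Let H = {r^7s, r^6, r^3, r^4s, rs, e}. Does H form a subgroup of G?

|H| = 6 divides |G| = 18, consistent with Lagrange.
H contains the identity, every element's inverse is in H, and H is closed under ·: it is a subgroup.

Yes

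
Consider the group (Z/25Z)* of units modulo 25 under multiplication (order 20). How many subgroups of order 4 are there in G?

|G| = 20 and 4 | 20, so subgroups of order 4 are possible by Lagrange.
The subgroups of order 4 are: {1, 7, 18, 24}.
So G has 1 subgroup of order 4.

1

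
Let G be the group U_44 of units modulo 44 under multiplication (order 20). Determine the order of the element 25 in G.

5

Compute successive powers of 25 mod 44: 25, 9, 5, 37, 1; 25^5 ≡ 1 (mod 44).
So |⟨25⟩| = 5.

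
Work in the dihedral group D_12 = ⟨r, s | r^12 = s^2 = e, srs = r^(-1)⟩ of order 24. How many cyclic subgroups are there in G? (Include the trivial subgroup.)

18

Group the elements of G by the cyclic subgroup they generate; each cyclic subgroup of order d accounts for φ(d) elements.
Cyclic subgroups by order — order 1: 1; order 2: 13; order 3: 1; order 4: 1; order 6: 1; order 12: 1.
Total: 18.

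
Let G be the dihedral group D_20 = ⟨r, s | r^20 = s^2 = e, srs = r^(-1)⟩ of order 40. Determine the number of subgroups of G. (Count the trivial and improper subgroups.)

|G| = 40, so by Lagrange every subgroup order divides 40. Divisors: 1, 2, 4, 5, 8, 10, 20, 40.
Subgroups by order — order 1: 1; order 2: 21; order 4: 11; order 5: 1; order 8: 5; order 10: 5; order 20: 3; order 40: 1.
Total: 1 + 21 + 11 + 1 + 5 + 5 + 3 + 1 = 48.

48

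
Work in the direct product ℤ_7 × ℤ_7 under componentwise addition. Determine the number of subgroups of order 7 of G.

8

|G| = 49 and 7 | 49, so subgroups of order 7 are possible by Lagrange.
The subgroups of order 7 are: {(0,0), (0,1), (0,2), (0,3), (0,4), (0,5), (0,6)}; {(0,0), (1,0), (2,0), (3,0), (4,0), (5,0), (6,0)}; {(0,0), (1,1), (2,2), (3,3), (4,4), (5,5), (6,6)}; {(0,0), (1,2), (2,4), (3,6), (4,1), (5,3), (6,5)}; … (8 in all).
So G has 8 subgroups of order 7.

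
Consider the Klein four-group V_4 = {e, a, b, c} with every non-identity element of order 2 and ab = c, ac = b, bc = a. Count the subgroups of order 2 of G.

3

|G| = 4 and 2 | 4, so subgroups of order 2 are possible by Lagrange.
The subgroups of order 2 are: {e, a}; {e, b}; {e, c}.
So G has 3 subgroups of order 2.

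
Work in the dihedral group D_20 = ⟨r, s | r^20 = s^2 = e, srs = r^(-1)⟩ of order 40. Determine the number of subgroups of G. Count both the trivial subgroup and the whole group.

48

|G| = 40, so by Lagrange every subgroup order divides 40. Divisors: 1, 2, 4, 5, 8, 10, 20, 40.
Subgroups by order — order 1: 1; order 2: 21; order 4: 11; order 5: 1; order 8: 5; order 10: 5; order 20: 3; order 40: 1.
Total: 1 + 21 + 11 + 1 + 5 + 5 + 3 + 1 = 48.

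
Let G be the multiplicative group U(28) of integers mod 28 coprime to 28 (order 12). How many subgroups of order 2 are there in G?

|G| = 12 and 2 | 12, so subgroups of order 2 are possible by Lagrange.
The subgroups of order 2 are: {1, 13}; {1, 15}; {1, 27}.
So G has 3 subgroups of order 2.

3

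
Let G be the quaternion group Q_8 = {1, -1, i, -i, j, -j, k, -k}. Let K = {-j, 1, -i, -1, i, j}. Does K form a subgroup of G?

No

|K| = 6 does not divide |G| = 8, so by Lagrange K is not a subgroup.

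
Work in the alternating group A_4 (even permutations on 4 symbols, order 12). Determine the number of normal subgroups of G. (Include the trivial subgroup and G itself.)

G has 10 subgroups. Checking conjugation-invariance by order — order 1: 1/1 normal; order 2: 0/3 normal; order 3: 0/4 normal; order 4: 1/1 normal; order 12: 1/1 normal.
Total normal subgroups: 3.

3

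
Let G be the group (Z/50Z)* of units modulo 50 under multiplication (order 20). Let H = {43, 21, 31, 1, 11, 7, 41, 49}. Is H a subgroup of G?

No

|H| = 8 does not divide |G| = 20, so by Lagrange H is not a subgroup.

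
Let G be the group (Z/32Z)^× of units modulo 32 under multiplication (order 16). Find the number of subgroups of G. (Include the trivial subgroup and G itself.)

11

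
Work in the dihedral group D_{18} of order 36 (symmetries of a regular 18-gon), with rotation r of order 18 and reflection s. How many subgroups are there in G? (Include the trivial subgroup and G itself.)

45

|G| = 36, so by Lagrange every subgroup order divides 36. Divisors: 1, 2, 3, 4, 6, 9, 12, 18, 36.
Subgroups by order — order 1: 1; order 2: 19; order 3: 1; order 4: 9; order 6: 7; order 9: 1; order 12: 3; order 18: 3; order 36: 1.
Total: 1 + 19 + 1 + 9 + 7 + 1 + 3 + 3 + 1 = 45.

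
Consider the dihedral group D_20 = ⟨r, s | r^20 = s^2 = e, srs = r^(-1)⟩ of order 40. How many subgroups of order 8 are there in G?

5

|G| = 40 and 8 | 40, so subgroups of order 8 are possible by Lagrange.
The subgroups of order 8 are: {e, r^5, r^10, r^15, s, r^5s, r^10s, r^15s}; {e, r^5, r^10, r^15, rs, r^6s, r^11s, r^16s}; {e, r^5, r^10, r^15, r^2s, r^7s, r^12s, r^17s}; {e, r^5, r^10, r^15, r^3s, r^8s, r^13s, r^18s}; … (5 in all).
So G has 5 subgroups of order 8.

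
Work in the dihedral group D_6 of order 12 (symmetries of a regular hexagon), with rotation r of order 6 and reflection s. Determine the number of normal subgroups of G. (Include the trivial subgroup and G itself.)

G has 16 subgroups. Checking conjugation-invariance by order — order 1: 1/1 normal; order 2: 1/7 normal; order 3: 1/1 normal; order 4: 0/3 normal; order 6: 3/3 normal; order 12: 1/1 normal.
Total normal subgroups: 7.

7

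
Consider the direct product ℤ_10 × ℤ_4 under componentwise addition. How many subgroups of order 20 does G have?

3

|G| = 40 and 20 | 40, so subgroups of order 20 are possible by Lagrange.
The subgroups of order 20 are: {(0,0), (0,1), (0,2), (0,3), (2,0), (2,1), (2,2), (2,3), (4,0), (4,1), (4,2), (4,3), (6,0), (6,1), (6,2), (6,3), (8,0), (8,1), (8,2), (8,3)}; {(0,0), (0,2), (1,0), (1,2), (2,0), (2,2), (3,0), (3,2), (4,0), (4,2), (5,0), (5,2), (6,0), (6,2), (7,0), (7,2), (8,0), (8,2), (9,0), (9,2)}; {(0,0), (0,2), (1,1), (1,3), (2,0), (2,2), (3,1), (3,3), (4,0), (4,2), (5,1), (5,3), (6,0), (6,2), (7,1), (7,3), (8,0), (8,2), (9,1), (9,3)}.
So G has 3 subgroups of order 20.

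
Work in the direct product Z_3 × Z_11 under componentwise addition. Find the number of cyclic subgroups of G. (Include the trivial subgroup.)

4

A cyclic subgroup of order d is generated by each of its φ(d) elements of order d, so the cyclic subgroups of order d number (#elements of order d)/φ(d).
Cyclic subgroups by order — order 1: 1; order 3: 1; order 11: 1; order 33: 1.
Total: 4.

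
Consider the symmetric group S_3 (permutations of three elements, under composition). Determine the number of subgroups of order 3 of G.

|G| = 6 and 3 | 6, so subgroups of order 3 are possible by Lagrange.
The subgroups of order 3 are: {e, (1 2 3), (1 3 2)}.
So G has 1 subgroup of order 3.

1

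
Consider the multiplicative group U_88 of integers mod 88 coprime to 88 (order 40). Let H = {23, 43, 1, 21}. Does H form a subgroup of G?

Yes

|H| = 4 divides |G| = 40, consistent with Lagrange.
H contains the identity, every element's inverse is in H, and H is closed under ·: it is a subgroup.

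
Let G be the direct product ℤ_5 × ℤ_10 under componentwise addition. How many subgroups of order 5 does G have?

6

|G| = 50 and 5 | 50, so subgroups of order 5 are possible by Lagrange.
The subgroups of order 5 are: {(0,0), (0,2), (0,4), (0,6), (0,8)}; {(0,0), (1,0), (2,0), (3,0), (4,0)}; {(0,0), (1,2), (2,4), (3,6), (4,8)}; {(0,0), (1,4), (2,8), (3,2), (4,6)}; … (6 in all).
So G has 6 subgroups of order 5.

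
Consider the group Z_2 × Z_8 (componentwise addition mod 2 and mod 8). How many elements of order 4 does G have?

4

An element (a,b) has order lcm(ord(a), ord(b)); count pairs with lcm equal to 4.
Enumerating gives 4 such elements.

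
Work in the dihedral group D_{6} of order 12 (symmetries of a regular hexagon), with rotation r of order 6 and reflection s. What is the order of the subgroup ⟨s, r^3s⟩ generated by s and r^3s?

|⟨s⟩| = 2 and |⟨r^3s⟩| = 2, so |H| is a multiple of lcm(2, 2) = 2 and divides |G| = 12.
Closing under the operation: H = {e, r^3, s, r^3s}, so |H| = 4.

4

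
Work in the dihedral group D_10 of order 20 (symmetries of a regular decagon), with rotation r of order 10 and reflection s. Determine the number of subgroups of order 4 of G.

|G| = 20 and 4 | 20, so subgroups of order 4 are possible by Lagrange.
The subgroups of order 4 are: {e, r^5, r^2s, r^7s}; {e, r^5, r^3s, r^8s}; {e, r^5, r^4s, r^9s}; {e, r^5, s, r^5s}; … (5 in all).
So G has 5 subgroups of order 4.

5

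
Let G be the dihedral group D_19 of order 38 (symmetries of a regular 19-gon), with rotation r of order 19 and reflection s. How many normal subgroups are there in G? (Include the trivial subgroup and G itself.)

3

G has 22 subgroups. Checking conjugation-invariance by order — order 1: 1/1 normal; order 2: 0/19 normal; order 19: 1/1 normal; order 38: 1/1 normal.
Total normal subgroups: 3.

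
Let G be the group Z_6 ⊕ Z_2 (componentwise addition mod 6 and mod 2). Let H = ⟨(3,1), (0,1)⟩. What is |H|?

4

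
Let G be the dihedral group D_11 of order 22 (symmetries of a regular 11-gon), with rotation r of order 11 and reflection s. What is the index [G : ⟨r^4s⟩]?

11

|⟨r^4s⟩| = 2 and |G| = 22.
By Lagrange, [G : H] = |G|/|H| = 22/2 = 11.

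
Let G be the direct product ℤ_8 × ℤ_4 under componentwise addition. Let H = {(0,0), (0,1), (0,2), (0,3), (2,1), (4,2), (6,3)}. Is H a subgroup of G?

No

|H| = 7 does not divide |G| = 32, so by Lagrange H is not a subgroup.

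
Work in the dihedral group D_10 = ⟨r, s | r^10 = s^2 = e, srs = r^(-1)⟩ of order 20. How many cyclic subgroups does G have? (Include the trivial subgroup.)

A cyclic subgroup of order d is generated by each of its φ(d) elements of order d, so the cyclic subgroups of order d number (#elements of order d)/φ(d).
Cyclic subgroups by order — order 1: 1; order 2: 11; order 5: 1; order 10: 1.
Total: 14.

14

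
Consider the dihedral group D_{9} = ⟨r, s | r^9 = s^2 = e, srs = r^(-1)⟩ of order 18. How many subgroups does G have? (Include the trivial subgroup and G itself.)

|G| = 18, so by Lagrange every subgroup order divides 18. Divisors: 1, 2, 3, 6, 9, 18.
Subgroups by order — order 1: 1; order 2: 9; order 3: 1; order 6: 3; order 9: 1; order 18: 1.
Total: 1 + 9 + 1 + 3 + 1 + 1 = 16.

16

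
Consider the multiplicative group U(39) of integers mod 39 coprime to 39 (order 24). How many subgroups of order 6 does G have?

|G| = 24 and 6 | 24, so subgroups of order 6 are possible by Lagrange.
The subgroups of order 6 are: {1, 4, 10, 16, 22, 25}; {1, 14, 16, 22, 29, 35}; {1, 16, 17, 22, 23, 38}.
So G has 3 subgroups of order 6.

3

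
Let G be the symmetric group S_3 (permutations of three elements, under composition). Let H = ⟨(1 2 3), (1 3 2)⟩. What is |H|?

|⟨(1 2 3)⟩| = 3 and |⟨(1 3 2)⟩| = 3, so |H| is a multiple of lcm(3, 3) = 3 and divides |G| = 6.
Closing under the operation: H = {e, (1 2 3), (1 3 2)}, so |H| = 3.

3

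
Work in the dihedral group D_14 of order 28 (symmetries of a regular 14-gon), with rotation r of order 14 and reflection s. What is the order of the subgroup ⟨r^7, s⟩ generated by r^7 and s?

|⟨r^7⟩| = 2 and |⟨s⟩| = 2, so |H| is a multiple of lcm(2, 2) = 2 and divides |G| = 28.
Closing under the operation: H = {e, r^7, s, r^7s}, so |H| = 4.

4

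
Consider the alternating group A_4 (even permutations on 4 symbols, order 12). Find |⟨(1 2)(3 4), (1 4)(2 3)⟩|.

4

|⟨(1 2)(3 4)⟩| = 2 and |⟨(1 4)(2 3)⟩| = 2, so |H| is a multiple of lcm(2, 2) = 2 and divides |G| = 12.
Closing under the operation: H = {e, (1 2)(3 4), (1 3)(2 4), (1 4)(2 3)}, so |H| = 4.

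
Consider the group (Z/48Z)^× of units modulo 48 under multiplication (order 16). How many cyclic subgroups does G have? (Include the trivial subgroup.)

12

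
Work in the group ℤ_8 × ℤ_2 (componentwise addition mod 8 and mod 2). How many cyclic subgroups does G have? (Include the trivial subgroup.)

8

Each element a generates a cyclic subgroup ⟨a⟩; distinct elements may generate the same one (a cyclic group of order d has φ(d) generators).
Cyclic subgroups by order — order 1: 1; order 2: 3; order 4: 2; order 8: 2.
Total: 8.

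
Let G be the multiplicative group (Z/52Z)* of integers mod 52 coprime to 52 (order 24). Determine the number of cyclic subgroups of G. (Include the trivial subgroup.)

12

Each element a generates a cyclic subgroup ⟨a⟩; distinct elements may generate the same one (a cyclic group of order d has φ(d) generators).
Cyclic subgroups by order — order 1: 1; order 2: 3; order 3: 1; order 4: 2; order 6: 3; order 12: 2.
Total: 12.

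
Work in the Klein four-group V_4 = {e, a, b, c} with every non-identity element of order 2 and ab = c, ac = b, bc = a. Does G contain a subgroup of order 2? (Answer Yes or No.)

2 | 4. A subgroup of order 2 is {e, a}.

Yes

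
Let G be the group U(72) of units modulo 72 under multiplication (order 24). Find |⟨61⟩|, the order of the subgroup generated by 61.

6

Compute successive powers of 61 mod 72: 61, 49, 37, 25, 13, 1; 61^6 ≡ 1 (mod 72).
So |⟨61⟩| = 6.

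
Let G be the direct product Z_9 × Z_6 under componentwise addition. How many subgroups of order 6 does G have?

|G| = 54 and 6 | 54, so subgroups of order 6 are possible by Lagrange.
The subgroups of order 6 are: {(0,0), (0,1), (0,2), (0,3), (0,4), (0,5)}; {(0,0), (0,3), (3,0), (3,3), (6,0), (6,3)}; {(0,0), (0,3), (3,1), (3,4), (6,2), (6,5)}; {(0,0), (0,3), (3,2), (3,5), (6,1), (6,4)}.
So G has 4 subgroups of order 6.

4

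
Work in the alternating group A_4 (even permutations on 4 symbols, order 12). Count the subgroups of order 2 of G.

|G| = 12 and 2 | 12, so subgroups of order 2 are possible by Lagrange.
The subgroups of order 2 are: {e, (1 2)(3 4)}; {e, (1 3)(2 4)}; {e, (1 4)(2 3)}.
So G has 3 subgroups of order 2.

3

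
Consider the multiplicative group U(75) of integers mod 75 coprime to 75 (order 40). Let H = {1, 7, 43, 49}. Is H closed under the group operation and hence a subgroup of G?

Yes

|H| = 4 divides |G| = 40, consistent with Lagrange.
H contains the identity, every element's inverse is in H, and H is closed under ·: it is a subgroup.
In fact H = ⟨43⟩.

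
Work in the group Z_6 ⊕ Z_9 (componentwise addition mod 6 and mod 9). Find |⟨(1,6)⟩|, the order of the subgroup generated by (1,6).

The order of (1,6) in Z_6 × Z_9 is lcm(ord(1) in Z_6, ord(6) in Z_9).
ord(1) = 6 and ord(6) = 3, so |⟨(1,6)⟩| = lcm(6, 3) = 6.

6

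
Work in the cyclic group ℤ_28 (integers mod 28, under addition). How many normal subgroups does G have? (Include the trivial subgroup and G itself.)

G is abelian, so every subgroup is normal.
G has 6 subgroups in total, hence 6 normal subgroups.

6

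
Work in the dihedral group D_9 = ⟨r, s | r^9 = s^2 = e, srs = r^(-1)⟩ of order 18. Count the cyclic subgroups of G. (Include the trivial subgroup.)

12

A cyclic subgroup of order d is generated by each of its φ(d) elements of order d, so the cyclic subgroups of order d number (#elements of order d)/φ(d).
Cyclic subgroups by order — order 1: 1; order 2: 9; order 3: 1; order 9: 1.
Total: 12.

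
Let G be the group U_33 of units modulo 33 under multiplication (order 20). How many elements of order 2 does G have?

The elements of order 2 are: 10, 23, 32.
That's 3.

3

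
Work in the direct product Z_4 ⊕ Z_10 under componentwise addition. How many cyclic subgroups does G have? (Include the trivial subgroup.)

12

Group the elements of G by the cyclic subgroup they generate; each cyclic subgroup of order d accounts for φ(d) elements.
Cyclic subgroups by order — order 1: 1; order 2: 3; order 4: 2; order 5: 1; order 10: 3; order 20: 2.
Total: 12.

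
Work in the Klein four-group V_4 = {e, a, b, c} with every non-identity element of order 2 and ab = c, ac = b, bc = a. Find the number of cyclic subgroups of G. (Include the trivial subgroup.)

Each element a generates a cyclic subgroup ⟨a⟩; distinct elements may generate the same one (a cyclic group of order d has φ(d) generators).
Cyclic subgroups by order — order 1: 1; order 2: 3.
Total: 4.

4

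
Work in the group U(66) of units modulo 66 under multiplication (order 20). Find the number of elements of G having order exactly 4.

No element of G has order 4 (even though 4 | 20).

0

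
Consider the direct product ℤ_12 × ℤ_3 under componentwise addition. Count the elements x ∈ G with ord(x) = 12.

16

An element (a,b) has order lcm(ord(a), ord(b)); count pairs with lcm equal to 12.
Enumerating gives 16 such elements.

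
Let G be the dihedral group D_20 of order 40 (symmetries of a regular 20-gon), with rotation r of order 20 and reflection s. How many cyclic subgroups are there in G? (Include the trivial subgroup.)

Group the elements of G by the cyclic subgroup they generate; each cyclic subgroup of order d accounts for φ(d) elements.
Cyclic subgroups by order — order 1: 1; order 2: 21; order 4: 1; order 5: 1; order 10: 1; order 20: 1.
Total: 26.

26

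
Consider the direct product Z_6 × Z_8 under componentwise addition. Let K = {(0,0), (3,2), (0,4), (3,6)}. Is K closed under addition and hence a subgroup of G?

|K| = 4 divides |G| = 48, consistent with Lagrange.
K contains the identity, every element's inverse is in K, and K is closed under +: it is a subgroup.
In fact K = ⟨(3,2)⟩.

Yes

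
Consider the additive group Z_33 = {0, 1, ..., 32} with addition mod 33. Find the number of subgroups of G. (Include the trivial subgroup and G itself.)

4

A cyclic group of order 33 has exactly one subgroup for each divisor of 33.
Divisors of 33: 1, 3, 11, 33.
So Z_33 has 4 subgroups.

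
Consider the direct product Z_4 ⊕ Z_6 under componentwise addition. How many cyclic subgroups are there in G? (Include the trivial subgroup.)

Each element a generates a cyclic subgroup ⟨a⟩; distinct elements may generate the same one (a cyclic group of order d has φ(d) generators).
Cyclic subgroups by order — order 1: 1; order 2: 3; order 3: 1; order 4: 2; order 6: 3; order 12: 2.
Total: 12.

12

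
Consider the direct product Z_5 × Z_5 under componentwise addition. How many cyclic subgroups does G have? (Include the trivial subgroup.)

7

Each element a generates a cyclic subgroup ⟨a⟩; distinct elements may generate the same one (a cyclic group of order d has φ(d) generators).
Cyclic subgroups by order — order 1: 1; order 5: 6.
Total: 7.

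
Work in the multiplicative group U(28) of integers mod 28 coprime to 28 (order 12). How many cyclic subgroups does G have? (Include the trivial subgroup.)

A cyclic subgroup of order d is generated by each of its φ(d) elements of order d, so the cyclic subgroups of order d number (#elements of order d)/φ(d).
Cyclic subgroups by order — order 1: 1; order 2: 3; order 3: 1; order 6: 3.
Total: 8.

8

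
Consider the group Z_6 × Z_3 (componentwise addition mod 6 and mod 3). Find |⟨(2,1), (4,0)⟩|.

9

|⟨(2,1)⟩| = 3 and |⟨(4,0)⟩| = 3, so |H| is a multiple of lcm(3, 3) = 3 and divides |G| = 18.
Closing under the operation: H = {(0,0), (0,1), (0,2), (2,0), (2,1), (2,2), (4,0), (4,1), (4,2)}, so |H| = 9.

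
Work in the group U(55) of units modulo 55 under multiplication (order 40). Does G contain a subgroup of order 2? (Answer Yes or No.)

Yes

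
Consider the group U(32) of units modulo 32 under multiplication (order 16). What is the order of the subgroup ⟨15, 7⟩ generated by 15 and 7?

|⟨15⟩| = 2 and |⟨7⟩| = 4, so |H| is a multiple of lcm(2, 4) = 4 and divides |G| = 16.
Closing under the operation: H = {1, 7, 9, 15, 17, 23, 25, 31}, so |H| = 8.

8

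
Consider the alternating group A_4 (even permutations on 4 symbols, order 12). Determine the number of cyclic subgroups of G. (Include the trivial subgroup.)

8

Each element a generates a cyclic subgroup ⟨a⟩; distinct elements may generate the same one (a cyclic group of order d has φ(d) generators).
Cyclic subgroups by order — order 1: 1; order 2: 3; order 3: 4.
Total: 8.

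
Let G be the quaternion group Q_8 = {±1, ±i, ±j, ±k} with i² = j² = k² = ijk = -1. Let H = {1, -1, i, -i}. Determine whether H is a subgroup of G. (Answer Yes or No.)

|H| = 4 divides |G| = 8, consistent with Lagrange.
H contains the identity, every element's inverse is in H, and H is closed under ·: it is a subgroup.
In fact H = ⟨-i⟩.

Yes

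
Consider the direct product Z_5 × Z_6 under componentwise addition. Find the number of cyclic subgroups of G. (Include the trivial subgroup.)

8

A cyclic subgroup of order d is generated by each of its φ(d) elements of order d, so the cyclic subgroups of order d number (#elements of order d)/φ(d).
Cyclic subgroups by order — order 1: 1; order 2: 1; order 3: 1; order 5: 1; order 6: 1; order 10: 1; order 15: 1; order 30: 1.
Total: 8.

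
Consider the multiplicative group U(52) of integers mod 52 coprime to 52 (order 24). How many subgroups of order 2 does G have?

3

|G| = 24 and 2 | 24, so subgroups of order 2 are possible by Lagrange.
The subgroups of order 2 are: {1, 25}; {1, 27}; {1, 51}.
So G has 3 subgroups of order 2.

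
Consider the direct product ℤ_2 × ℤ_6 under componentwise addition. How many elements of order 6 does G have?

An element (a,b) has order lcm(ord(a), ord(b)); count pairs with lcm equal to 6.
Enumerating gives 6 such elements.

6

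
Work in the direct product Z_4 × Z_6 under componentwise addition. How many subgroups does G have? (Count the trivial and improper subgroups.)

16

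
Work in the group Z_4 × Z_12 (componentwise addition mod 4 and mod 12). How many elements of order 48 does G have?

An element (a,b) has order lcm(ord(a), ord(b)); count pairs with lcm equal to 48.
Enumerating gives 0 such elements.

0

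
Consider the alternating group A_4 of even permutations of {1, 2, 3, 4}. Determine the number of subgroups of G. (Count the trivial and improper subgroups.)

10

|G| = 12, so by Lagrange every subgroup order divides 12. Divisors: 1, 2, 3, 4, 6, 12.
Subgroups by order — order 1: 1; order 2: 3; order 3: 4; order 4: 1; order 6: 0; order 12: 1.
Total: 1 + 3 + 4 + 1 + 0 + 1 = 10.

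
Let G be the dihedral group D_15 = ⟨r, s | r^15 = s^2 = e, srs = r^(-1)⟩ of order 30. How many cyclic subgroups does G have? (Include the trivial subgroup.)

19

Each element a generates a cyclic subgroup ⟨a⟩; distinct elements may generate the same one (a cyclic group of order d has φ(d) generators).
Cyclic subgroups by order — order 1: 1; order 2: 15; order 3: 1; order 5: 1; order 15: 1.
Total: 19.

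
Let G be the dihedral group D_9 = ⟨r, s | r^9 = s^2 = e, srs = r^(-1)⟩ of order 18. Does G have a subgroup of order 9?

Yes

9 | 18. A subgroup of order 9 is {e, r, r^2, r^3, r^4, r^5, r^6, r^7, r^8}.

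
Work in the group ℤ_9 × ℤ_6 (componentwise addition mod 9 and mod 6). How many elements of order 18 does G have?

An element (a,b) has order lcm(ord(a), ord(b)); count pairs with lcm equal to 18.
Enumerating gives 18 such elements.

18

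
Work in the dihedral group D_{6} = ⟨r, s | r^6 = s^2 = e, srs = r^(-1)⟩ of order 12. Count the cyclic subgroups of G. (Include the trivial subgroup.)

10

Group the elements of G by the cyclic subgroup they generate; each cyclic subgroup of order d accounts for φ(d) elements.
Cyclic subgroups by order — order 1: 1; order 2: 7; order 3: 1; order 6: 1.
Total: 10.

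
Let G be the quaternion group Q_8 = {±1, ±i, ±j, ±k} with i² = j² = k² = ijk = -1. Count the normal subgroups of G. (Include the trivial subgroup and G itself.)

6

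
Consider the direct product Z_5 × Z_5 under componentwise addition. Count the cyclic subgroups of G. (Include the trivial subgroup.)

7

Group the elements of G by the cyclic subgroup they generate; each cyclic subgroup of order d accounts for φ(d) elements.
Cyclic subgroups by order — order 1: 1; order 5: 6.
Total: 7.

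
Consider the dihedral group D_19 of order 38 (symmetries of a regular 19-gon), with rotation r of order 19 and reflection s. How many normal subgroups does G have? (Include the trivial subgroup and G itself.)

3

G has 22 subgroups. Checking conjugation-invariance by order — order 1: 1/1 normal; order 2: 0/19 normal; order 19: 1/1 normal; order 38: 1/1 normal.
Total normal subgroups: 3.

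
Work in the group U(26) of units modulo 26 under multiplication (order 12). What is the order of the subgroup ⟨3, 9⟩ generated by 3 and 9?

|⟨3⟩| = 3 and |⟨9⟩| = 3, so |H| is a multiple of lcm(3, 3) = 3 and divides |G| = 12.
Closing under the operation: H = {1, 3, 9}, so |H| = 3.

3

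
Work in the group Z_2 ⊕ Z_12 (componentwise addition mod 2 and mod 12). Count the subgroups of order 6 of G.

3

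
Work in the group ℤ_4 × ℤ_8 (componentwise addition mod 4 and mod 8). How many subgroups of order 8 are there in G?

7

|G| = 32 and 8 | 32, so subgroups of order 8 are possible by Lagrange.
The subgroups of order 8 are: {(0,0), (0,1), (0,2), (0,3), (0,4), (0,5), (0,6), (0,7)}; {(0,0), (0,2), (0,4), (0,6), (2,0), (2,2), (2,4), (2,6)}; {(0,0), (0,2), (0,4), (0,6), (2,1), (2,3), (2,5), (2,7)}; {(0,0), (0,4), (1,0), (1,4), (2,0), (2,4), (3,0), (3,4)}; … (7 in all).
So G has 7 subgroups of order 8.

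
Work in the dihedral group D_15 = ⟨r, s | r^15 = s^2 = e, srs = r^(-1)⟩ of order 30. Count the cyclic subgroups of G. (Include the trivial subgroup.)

Each element a generates a cyclic subgroup ⟨a⟩; distinct elements may generate the same one (a cyclic group of order d has φ(d) generators).
Cyclic subgroups by order — order 1: 1; order 2: 15; order 3: 1; order 5: 1; order 15: 1.
Total: 19.

19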